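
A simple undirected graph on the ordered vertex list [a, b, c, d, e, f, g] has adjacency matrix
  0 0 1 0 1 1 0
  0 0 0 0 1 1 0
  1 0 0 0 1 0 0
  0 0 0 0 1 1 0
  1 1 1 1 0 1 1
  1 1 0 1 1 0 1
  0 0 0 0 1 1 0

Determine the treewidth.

A width-2 tree decomposition is:
Bags: B1 = {a, e, f}  B2 = {a, c, e}  B3 = {b, e, f}  B4 = {d, e, f}  B5 = {e, f, g}
Tree: B1–B2, B1–B3, B3–B4, B4–B5
Every bag has size at most 3, so the width is 3 − 1 = 2 and tw(G) ≤ 2. Conversely, {a, c, e} is a clique of size 3, and the vertices of any clique must share a bag in every tree decomposition; so some bag has ≥ 3 vertices and tw(G) ≥ 2. Therefore the treewidth is 2.

2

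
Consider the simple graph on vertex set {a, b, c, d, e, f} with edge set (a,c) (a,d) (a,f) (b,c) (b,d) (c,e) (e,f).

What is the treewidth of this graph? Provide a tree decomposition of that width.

Treewidth 2.
One optimal decomposition is:
Bags: B1 = {a, b, d}  B2 = {a, b, c}  B3 = {a, c, f}  B4 = {c, e, f}
Tree: B1–B2, B2–B3, B3–B4

The largest bag has 3 vertices, giving width 2; this decomposition certifies tw(G) ≤ 2. The edges d–b–c–a–d form a cycle, so G is not a tree and its treewidth is at least 2. The upper and lower bounds meet at 2, so that is the treewidth.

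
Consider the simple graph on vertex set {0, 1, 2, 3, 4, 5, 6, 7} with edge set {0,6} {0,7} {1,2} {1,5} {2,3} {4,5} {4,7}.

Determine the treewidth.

A width-1 tree decomposition is:
Bags: B1 = {0, 6}  B2 = {0, 7}  B3 = {4, 7}  B4 = {4, 5}  B5 = {1, 5}  B6 = {1, 2}  B7 = {2, 3}
Tree: B1–B2, B2–B3, B3–B4, B4–B5, B5–B6, B6–B7
The largest bag has 2 vertices, giving width 1; this decomposition certifies tw(G) ≤ 1. Since G has at least one edge (e.g. 6–0), it is not an edgeless graph, so tw(G) ≥ 1. The upper and lower bounds meet at 1, so that is the treewidth.

1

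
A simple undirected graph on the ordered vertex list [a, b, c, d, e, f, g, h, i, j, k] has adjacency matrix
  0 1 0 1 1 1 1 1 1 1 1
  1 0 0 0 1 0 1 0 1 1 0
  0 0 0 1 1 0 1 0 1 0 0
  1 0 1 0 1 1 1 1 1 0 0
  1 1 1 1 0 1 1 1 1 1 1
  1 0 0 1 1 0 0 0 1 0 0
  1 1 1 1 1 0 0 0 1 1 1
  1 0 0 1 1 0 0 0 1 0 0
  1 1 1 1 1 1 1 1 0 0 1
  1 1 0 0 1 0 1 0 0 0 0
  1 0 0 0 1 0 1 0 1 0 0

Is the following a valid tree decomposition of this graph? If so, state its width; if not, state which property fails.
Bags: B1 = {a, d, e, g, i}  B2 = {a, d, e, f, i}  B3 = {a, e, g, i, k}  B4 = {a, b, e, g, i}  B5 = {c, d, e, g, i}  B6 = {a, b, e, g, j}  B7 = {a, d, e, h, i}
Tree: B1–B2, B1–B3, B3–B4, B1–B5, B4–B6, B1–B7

Checking the three conditions: (i) the bags cover all of {a, b, c, d, e, f, g, h, i, j, k}; (ii) for each edge, some bag contains both endpoints; (iii) the bags containing any fixed vertex form a subtree. All hold, so the decomposition is valid with width 5 − 1 = 4.

Yes; width 4.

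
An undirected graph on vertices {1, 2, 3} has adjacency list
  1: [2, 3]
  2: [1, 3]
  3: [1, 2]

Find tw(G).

2

A width-2 tree decomposition is:
Bags: B1 = {1, 2, 3}
Tree: (single bag)
A single bag containing all 3 vertices is trivially a valid decomposition of width 2. For the lower bound, the 3 vertices {1, 2, 3} are pairwise adjacent, and any tree decomposition puts a clique entirely inside one bag — forcing width ≥ 2. Therefore the treewidth is 2.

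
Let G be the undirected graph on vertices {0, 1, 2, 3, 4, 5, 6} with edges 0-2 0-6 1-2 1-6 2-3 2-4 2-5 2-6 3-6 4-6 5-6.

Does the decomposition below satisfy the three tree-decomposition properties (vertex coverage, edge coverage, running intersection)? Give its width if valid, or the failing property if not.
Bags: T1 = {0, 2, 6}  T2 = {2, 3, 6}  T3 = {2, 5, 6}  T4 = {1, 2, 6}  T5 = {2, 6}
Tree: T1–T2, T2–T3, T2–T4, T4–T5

A tree decomposition must satisfy three properties: every vertex lies in some bag; for every edge, both endpoints lie together in some bag; and for every vertex, the bags containing it form a connected subtree. Here vertex 4 appears in no bag, so the decomposition is invalid.

No — vertex 4 appears in no bag.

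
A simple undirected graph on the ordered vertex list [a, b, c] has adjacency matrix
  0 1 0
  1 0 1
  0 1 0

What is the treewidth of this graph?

A width-1 tree decomposition is:
Bags: B1 = {a, b}  B2 = {b, c}
Tree: B1–B2
Every bag has size at most 2, so the width is 2 − 1 = 1 and tw(G) ≤ 1. Any graph with an edge has treewidth ≥ 1, and G has the edge a–b. Hence tw(G) = 1 exactly.

1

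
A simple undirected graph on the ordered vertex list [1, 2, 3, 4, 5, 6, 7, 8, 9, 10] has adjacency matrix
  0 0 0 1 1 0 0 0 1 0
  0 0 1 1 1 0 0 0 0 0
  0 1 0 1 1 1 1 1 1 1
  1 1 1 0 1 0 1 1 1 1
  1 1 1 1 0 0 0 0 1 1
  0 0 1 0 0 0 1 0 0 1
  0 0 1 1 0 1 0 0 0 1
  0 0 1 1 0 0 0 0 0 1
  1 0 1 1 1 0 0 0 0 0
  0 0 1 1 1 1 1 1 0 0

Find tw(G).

A width-3 tree decomposition is:
Bags: B1 = {3, 4, 8, 10}  B2 = {3, 4, 5, 10}  B3 = {3, 4, 5, 9}  B4 = {1, 4, 5, 9}  B5 = {2, 3, 4, 5}  B6 = {3, 4, 7, 10}  B7 = {3, 6, 7, 10}
Tree: B1–B2, B2–B3, B3–B4, B2–B5, B1–B6, B6–B7
Every bag has size at most 4, so the width is 4 − 1 = 3 and tw(G) ≤ 3. For the lower bound, the 4 vertices {1, 4, 5, 9} are pairwise adjacent, and any tree decomposition puts a clique entirely inside one bag — forcing width ≥ 3. Therefore the treewidth is 3.

3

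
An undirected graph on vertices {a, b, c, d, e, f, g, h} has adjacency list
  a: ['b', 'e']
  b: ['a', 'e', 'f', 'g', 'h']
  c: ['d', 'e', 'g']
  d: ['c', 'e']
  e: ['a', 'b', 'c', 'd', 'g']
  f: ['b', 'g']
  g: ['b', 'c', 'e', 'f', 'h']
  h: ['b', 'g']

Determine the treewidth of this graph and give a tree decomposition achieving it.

Every bag has size at most 3, so the width is 3 − 1 = 2 and tw(G) ≤ 2. Conversely, {c, d, e} is a clique of size 3, and the vertices of any clique must share a bag in every tree decomposition; so some bag has ≥ 3 vertices and tw(G) ≥ 2. Combining the bounds, tw(G) = 2.

Treewidth 2.
Bags: B1 = {a, b, e}  B2 = {b, e, g}  B3 = {c, e, g}  B4 = {b, f, g}  B5 = {b, g, h}  B6 = {c, d, e}
Tree: B1–B2, B2–B3, B2–B4, B2–B5, B3–B6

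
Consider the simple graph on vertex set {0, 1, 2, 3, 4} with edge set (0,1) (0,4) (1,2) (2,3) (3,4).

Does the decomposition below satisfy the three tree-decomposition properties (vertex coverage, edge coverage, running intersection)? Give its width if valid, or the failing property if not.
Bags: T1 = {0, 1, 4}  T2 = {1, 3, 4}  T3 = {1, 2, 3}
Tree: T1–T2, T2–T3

Vertex coverage: the bags together contain {0, 1, 2, 3, 4}, the full vertex set. Edge coverage: each edge of G has both endpoints in at least one bag. Running intersection: for every vertex, the bags containing it form a connected subtree. All three properties hold, so this is a valid tree decomposition of width max|bag| − 1 = 2, and hence tw(G) ≤ 2.

Yes; width 2.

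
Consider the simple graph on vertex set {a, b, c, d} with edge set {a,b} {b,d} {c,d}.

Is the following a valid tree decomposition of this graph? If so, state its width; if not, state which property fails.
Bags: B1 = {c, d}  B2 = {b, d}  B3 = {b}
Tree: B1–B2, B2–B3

A tree decomposition must satisfy three properties: every vertex lies in some bag; for every edge, both endpoints lie together in some bag; and for every vertex, the bags containing it form a connected subtree. Here vertex a appears in no bag, so the decomposition is invalid.

No — vertex a appears in no bag.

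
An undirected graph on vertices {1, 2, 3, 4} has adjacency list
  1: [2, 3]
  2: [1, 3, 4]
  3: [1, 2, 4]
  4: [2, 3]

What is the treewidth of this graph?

2

A width-2 tree decomposition is:
Bags: B1 = {1, 2, 3}  B2 = {2, 3, 4}
Tree: B1–B2
Every bag has size at most 3, so the width is 3 − 1 = 2 and tw(G) ≤ 2. On the other hand G contains the 3-clique {1, 2, 3}. A clique must lie in a single bag of any decomposition, so no decomposition can have width below 2. Combining the bounds, tw(G) = 2.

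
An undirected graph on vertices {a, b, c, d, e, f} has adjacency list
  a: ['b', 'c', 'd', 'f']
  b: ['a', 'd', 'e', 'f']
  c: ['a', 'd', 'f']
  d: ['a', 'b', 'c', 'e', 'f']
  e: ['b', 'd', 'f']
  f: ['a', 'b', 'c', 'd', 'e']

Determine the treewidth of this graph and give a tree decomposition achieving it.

Each bag holds 4 vertices, so the decomposition has width 3, which upper-bounds the treewidth. For the lower bound, the 4 vertices {b, d, e, f} are pairwise adjacent, and any tree decomposition puts a clique entirely inside one bag — forcing width ≥ 3. Combining the bounds, tw(G) = 3.

Treewidth 3.
Bags: B1 = {a, b, d, f}  B2 = {a, c, d, f}  B3 = {b, d, e, f}
Tree: B1–B2, B1–B3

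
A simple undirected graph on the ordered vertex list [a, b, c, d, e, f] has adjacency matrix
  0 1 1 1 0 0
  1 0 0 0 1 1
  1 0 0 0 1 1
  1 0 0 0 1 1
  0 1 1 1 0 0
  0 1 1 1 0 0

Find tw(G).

3

A width-3 tree decomposition is:
Bags: B1 = {a, c, e, f}  B2 = {a, b, e, f}  B3 = {a, d, e, f}
Tree: B1–B2, B2–B3
Each bag holds 4 vertices, so the decomposition has width 3, which upper-bounds the treewidth. For the lower bound: the 4 vertex sets {c,e}, {b,f}, {a}, {d} are disjoint, each induces a connected subgraph, and every pair is joined by at least one edge of G. Contracting each set to a single vertex therefore yields K_{4} as a minor, and since treewidth is minor-monotone, tw(G) ≥ tw(K_{4}) = 3. Combining the bounds, tw(G) = 3.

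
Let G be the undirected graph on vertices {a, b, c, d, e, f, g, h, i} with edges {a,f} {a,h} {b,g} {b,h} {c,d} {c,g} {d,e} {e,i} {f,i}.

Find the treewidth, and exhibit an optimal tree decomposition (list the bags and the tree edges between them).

Every bag has size at most 3, so the width is 3 − 1 = 2 and tw(G) ≤ 2. Since i–f–a–h–b–g–c–d–e–i is a cycle in G, G is not acyclic. Forests are exactly the graphs of treewidth ≤ 1, so tw(G) ≥ 2. Hence tw(G) = 2 exactly.

Treewidth 2.
One optimal decomposition is:
Bags: B1 = {a, f, i}  B2 = {a, h, i}  B3 = {b, h, i}  B4 = {b, g, i}  B5 = {c, g, i}  B6 = {c, d, i}  B7 = {d, e, i}
Tree: B1–B2, B2–B3, B3–B4, B4–B5, B5–B6, B6–B7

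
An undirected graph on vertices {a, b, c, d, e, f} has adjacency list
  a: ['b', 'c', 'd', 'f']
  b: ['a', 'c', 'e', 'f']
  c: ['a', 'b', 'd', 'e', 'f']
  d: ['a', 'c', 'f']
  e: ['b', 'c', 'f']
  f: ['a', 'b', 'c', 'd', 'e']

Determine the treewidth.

A width-3 tree decomposition is:
Bags: B1 = {a, b, c, f}  B2 = {a, c, d, f}  B3 = {b, c, e, f}
Tree: B1–B2, B1–B3
The largest bag has 4 vertices, giving width 3; this decomposition certifies tw(G) ≤ 3. Conversely, {b, c, e, f} is a clique of size 4, and the vertices of any clique must share a bag in every tree decomposition; so some bag has ≥ 4 vertices and tw(G) ≥ 3. Therefore the treewidth is 3.

3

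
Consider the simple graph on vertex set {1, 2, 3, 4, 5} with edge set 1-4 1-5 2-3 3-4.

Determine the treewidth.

A width-1 tree decomposition is:
Bags: B1 = {2, 3}  B2 = {3, 4}  B3 = {1, 4}  B4 = {1, 5}
Tree: B1–B2, B2–B3, B3–B4
Each bag holds 2 vertices, so the decomposition has width 1, which upper-bounds the treewidth. Any graph with an edge has treewidth ≥ 1, and G has the edge 2–3. Therefore the treewidth is 1.

1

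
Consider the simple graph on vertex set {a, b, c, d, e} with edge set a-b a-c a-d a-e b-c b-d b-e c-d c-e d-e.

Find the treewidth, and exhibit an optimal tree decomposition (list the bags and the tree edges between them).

Treewidth 4.
One such decomposition:
Bags: B1 = {a, b, c, d, e}
Tree: (single bag)

With just one bag of size 5, the width is 5 − 1 = 4, so tw(G) ≤ 4. On the other hand G contains the 5-clique {a, b, c, d, e}. A clique must lie in a single bag of any decomposition, so no decomposition can have width below 4. Therefore the treewidth is 4.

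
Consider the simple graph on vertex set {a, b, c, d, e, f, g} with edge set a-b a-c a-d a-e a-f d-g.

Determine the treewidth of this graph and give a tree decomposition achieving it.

Treewidth 1.
One optimal decomposition is:
Bags: B1 = {a, c}  B2 = {a, d}  B3 = {a, b}  B4 = {a, f}  B5 = {a, e}  B6 = {d, g}
Tree: B1–B2, B2–B3, B3–B4, B4–B5, B2–B6

Every bag has size at most 2, so the width is 2 − 1 = 1 and tw(G) ≤ 1. Any graph with an edge has treewidth ≥ 1, and G has the edge a–c. Therefore the treewidth is 1.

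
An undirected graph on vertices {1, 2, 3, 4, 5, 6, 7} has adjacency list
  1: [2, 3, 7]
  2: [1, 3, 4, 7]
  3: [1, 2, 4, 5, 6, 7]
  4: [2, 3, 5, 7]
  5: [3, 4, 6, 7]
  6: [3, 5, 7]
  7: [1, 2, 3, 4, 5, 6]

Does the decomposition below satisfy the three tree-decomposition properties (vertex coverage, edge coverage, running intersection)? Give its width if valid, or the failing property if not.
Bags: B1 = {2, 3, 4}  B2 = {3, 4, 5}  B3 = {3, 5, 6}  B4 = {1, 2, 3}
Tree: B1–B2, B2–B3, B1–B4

No — vertex 7 appears in no bag.

A tree decomposition must satisfy three properties: every vertex lies in some bag; for every edge, both endpoints lie together in some bag; and for every vertex, the bags containing it form a connected subtree. Here vertex 7 appears in no bag, so the decomposition is invalid.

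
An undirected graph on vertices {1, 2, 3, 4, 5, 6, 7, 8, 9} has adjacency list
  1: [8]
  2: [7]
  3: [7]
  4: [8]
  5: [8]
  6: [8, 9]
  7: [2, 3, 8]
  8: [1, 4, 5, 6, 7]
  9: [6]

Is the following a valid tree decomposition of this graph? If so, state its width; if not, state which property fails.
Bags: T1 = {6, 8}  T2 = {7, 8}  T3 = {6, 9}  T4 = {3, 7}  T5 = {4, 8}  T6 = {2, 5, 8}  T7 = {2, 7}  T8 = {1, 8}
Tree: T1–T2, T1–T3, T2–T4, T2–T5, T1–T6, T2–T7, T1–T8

A tree decomposition must satisfy three properties: every vertex lies in some bag; for every edge, both endpoints lie together in some bag; and for every vertex, the bags containing it form a connected subtree. Here bags containing vertex 2 are not connected in the tree, so the decomposition is invalid.

No — bags containing vertex 2 are not connected in the tree.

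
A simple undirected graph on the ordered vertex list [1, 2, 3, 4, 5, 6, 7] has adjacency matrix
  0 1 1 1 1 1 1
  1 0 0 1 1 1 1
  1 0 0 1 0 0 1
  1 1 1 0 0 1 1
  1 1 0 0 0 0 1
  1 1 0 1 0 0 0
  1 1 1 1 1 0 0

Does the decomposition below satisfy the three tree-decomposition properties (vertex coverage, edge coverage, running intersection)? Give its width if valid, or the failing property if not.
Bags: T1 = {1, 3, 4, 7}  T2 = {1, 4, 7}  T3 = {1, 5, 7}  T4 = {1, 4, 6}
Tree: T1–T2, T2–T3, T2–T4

A tree decomposition must satisfy three properties: every vertex lies in some bag; for every edge, both endpoints lie together in some bag; and for every vertex, the bags containing it form a connected subtree. Here vertex 2 appears in no bag, so the decomposition is invalid.

No — vertex 2 appears in no bag.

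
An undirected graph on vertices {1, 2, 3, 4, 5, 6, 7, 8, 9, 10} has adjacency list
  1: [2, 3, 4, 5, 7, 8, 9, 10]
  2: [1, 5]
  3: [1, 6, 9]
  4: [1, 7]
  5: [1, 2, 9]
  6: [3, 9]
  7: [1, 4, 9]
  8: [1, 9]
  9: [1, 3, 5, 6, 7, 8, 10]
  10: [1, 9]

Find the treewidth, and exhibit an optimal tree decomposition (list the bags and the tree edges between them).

Treewidth 2.
One optimal decomposition is:
Bags: B1 = {1, 9, 10}  B2 = {1, 7, 9}  B3 = {1, 3, 9}  B4 = {1, 8, 9}  B5 = {1, 5, 9}  B6 = {1, 2, 5}  B7 = {1, 4, 7}  B8 = {3, 6, 9}
Tree: B1–B2, B2–B3, B3–B4, B2–B5, B5–B6, B2–B7, B3–B8

Every bag has size at most 3, so the width is 3 − 1 = 2 and tw(G) ≤ 2. For the lower bound, the 3 vertices {1, 3, 9} are pairwise adjacent, and any tree decomposition puts a clique entirely inside one bag — forcing width ≥ 2. Hence tw(G) = 2 exactly.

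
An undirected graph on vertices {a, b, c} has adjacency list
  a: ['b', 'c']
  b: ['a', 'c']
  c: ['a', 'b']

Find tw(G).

A width-2 tree decomposition is:
Bags: B1 = {a, b, c}
Tree: (single bag)
A single bag containing all 3 vertices is trivially a valid decomposition of width 2. Conversely, {a, b, c} is a clique of size 3, and the vertices of any clique must share a bag in every tree decomposition; so some bag has ≥ 3 vertices and tw(G) ≥ 2. The upper and lower bounds meet at 2, so that is the treewidth.

2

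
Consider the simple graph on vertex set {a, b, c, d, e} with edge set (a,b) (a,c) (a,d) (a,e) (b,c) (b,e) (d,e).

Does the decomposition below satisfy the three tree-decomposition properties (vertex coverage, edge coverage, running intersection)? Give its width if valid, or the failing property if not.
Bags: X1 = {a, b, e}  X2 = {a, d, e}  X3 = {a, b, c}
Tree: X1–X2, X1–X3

Yes; width 2.

Checking the three conditions: (i) the bags cover all of {a, b, c, d, e}; (ii) for each edge, some bag contains both endpoints; (iii) the bags containing any fixed vertex form a subtree. All hold, so the decomposition is valid with width 3 − 1 = 2.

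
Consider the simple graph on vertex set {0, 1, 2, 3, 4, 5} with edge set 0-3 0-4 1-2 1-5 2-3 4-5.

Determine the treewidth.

A width-2 tree decomposition is:
Bags: B1 = {1, 2, 3}  B2 = {0, 1, 3}  B3 = {0, 1, 4}  B4 = {1, 4, 5}
Tree: B1–B2, B2–B3, B3–B4
Each bag holds 3 vertices, so the decomposition has width 2, which upper-bounds the treewidth. For the lower bound, G contains the cycle 1–2–3–0–4–5–1, so G is not a forest; only forests have treewidth ≤ 1, hence tw(G) ≥ 2. Therefore the treewidth is 2.

2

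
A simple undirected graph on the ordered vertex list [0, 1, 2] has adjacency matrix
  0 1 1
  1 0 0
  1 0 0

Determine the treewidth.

1

A width-1 tree decomposition is:
Bags: B1 = {0, 2}  B2 = {0, 1}
Tree: B1–B2
Every bag has size at most 2, so the width is 2 − 1 = 1 and tw(G) ≤ 1. G has an edge, so its treewidth is at least 1. Hence tw(G) = 1 exactly.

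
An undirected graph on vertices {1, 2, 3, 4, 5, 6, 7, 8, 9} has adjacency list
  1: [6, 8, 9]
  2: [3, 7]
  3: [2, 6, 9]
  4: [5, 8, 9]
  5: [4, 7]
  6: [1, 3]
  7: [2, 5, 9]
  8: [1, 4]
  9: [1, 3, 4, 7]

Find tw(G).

A width-3 tree decomposition is:
Bags: B1 = {2, 3, 6, 7}  B2 = {3, 6, 7, 9}  B3 = {1, 6, 7, 9}  B4 = {1, 5, 7, 9}  B5 = {1, 4, 5, 9}  B6 = {1, 4, 5, 8}
Tree: B1–B2, B2–B3, B3–B4, B4–B5, B5–B6
Every bag has size at most 4, so the width is 4 − 1 = 3 and tw(G) ≤ 3. For the lower bound: the 4 vertex sets {2,3,6}, {7}, {9}, {1,4,5,8} are disjoint, each induces a connected subgraph, and every pair is joined by at least one edge of G. Contracting each set to a single vertex therefore yields K_{4} as a minor, and since treewidth is minor-monotone, tw(G) ≥ tw(K_{4}) = 3. The upper and lower bounds meet at 3, so that is the treewidth.

3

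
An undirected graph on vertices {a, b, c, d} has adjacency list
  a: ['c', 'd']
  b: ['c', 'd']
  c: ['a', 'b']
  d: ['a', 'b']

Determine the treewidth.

A width-2 tree decomposition is:
Bags: B1 = {a, b, d}  B2 = {a, b, c}
Tree: B1–B2
The largest bag has 3 vertices, giving width 2; this decomposition certifies tw(G) ≤ 2. Since b–d–a–c–b is a cycle in G, G is not acyclic. Forests are exactly the graphs of treewidth ≤ 1, so tw(G) ≥ 2. The upper and lower bounds meet at 2, so that is the treewidth.

2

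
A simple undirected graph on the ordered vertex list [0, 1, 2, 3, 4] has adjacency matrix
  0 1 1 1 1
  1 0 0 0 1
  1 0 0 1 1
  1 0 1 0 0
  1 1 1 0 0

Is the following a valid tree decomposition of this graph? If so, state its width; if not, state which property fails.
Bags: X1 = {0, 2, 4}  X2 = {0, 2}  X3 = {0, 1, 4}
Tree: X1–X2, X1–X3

A tree decomposition must satisfy three properties: every vertex lies in some bag; for every edge, both endpoints lie together in some bag; and for every vertex, the bags containing it form a connected subtree. Here vertex 3 appears in no bag, so the decomposition is invalid.

No — vertex 3 appears in no bag.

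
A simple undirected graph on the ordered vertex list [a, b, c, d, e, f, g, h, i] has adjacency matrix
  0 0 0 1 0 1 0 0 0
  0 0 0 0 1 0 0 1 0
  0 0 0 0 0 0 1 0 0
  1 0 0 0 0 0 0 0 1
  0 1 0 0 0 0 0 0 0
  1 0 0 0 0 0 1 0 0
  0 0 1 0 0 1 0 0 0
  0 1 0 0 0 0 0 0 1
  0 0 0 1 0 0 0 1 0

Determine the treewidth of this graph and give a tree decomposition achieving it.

Treewidth 1.
Bags: B1 = {c, g}  B2 = {f, g}  B3 = {a, f}  B4 = {a, d}  B5 = {d, i}  B6 = {h, i}  B7 = {b, h}  B8 = {b, e}
Tree: B1–B2, B2–B3, B3–B4, B4–B5, B5–B6, B6–B7, B7–B8

The largest bag has 2 vertices, giving width 1; this decomposition certifies tw(G) ≤ 1. G has an edge, so its treewidth is at least 1. The upper and lower bounds meet at 1, so that is the treewidth.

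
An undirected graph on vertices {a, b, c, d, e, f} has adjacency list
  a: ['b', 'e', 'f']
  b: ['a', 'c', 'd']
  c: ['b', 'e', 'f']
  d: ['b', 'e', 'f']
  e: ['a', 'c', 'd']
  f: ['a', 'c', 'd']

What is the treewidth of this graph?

A width-3 tree decomposition is:
Bags: B1 = {a, b, e, f}  B2 = {b, c, e, f}  B3 = {b, d, e, f}
Tree: B1–B2, B2–B3
The largest bag has 4 vertices, giving width 3; this decomposition certifies tw(G) ≤ 3. For the lower bound: the 4 vertex sets {a,f}, {c,e}, {b}, {d} are disjoint, each induces a connected subgraph, and every pair is joined by at least one edge of G. Contracting each set to a single vertex therefore yields K_{4} as a minor, and since treewidth is minor-monotone, tw(G) ≥ tw(K_{4}) = 3. Combining the bounds, tw(G) = 3.

3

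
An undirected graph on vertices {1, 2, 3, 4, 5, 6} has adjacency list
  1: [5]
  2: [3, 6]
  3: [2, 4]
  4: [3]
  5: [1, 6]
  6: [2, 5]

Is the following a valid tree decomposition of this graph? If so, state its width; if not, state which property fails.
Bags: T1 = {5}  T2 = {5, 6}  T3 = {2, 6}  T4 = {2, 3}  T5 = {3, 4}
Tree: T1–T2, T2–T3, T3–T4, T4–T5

No — vertex 1 appears in no bag.

A tree decomposition must satisfy three properties: every vertex lies in some bag; for every edge, both endpoints lie together in some bag; and for every vertex, the bags containing it form a connected subtree. Here vertex 1 appears in no bag, so the decomposition is invalid.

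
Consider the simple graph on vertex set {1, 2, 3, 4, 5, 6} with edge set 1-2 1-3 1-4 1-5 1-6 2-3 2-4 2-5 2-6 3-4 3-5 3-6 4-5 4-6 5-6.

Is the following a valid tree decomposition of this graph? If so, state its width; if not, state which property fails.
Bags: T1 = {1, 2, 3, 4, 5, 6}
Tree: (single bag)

Yes; width 5.

Every vertex of G appears in some bag (union = {1, 2, 3, 4, 5, 6}); every edge is covered by a bag; and for each vertex v the set of bags containing v is connected in the bag tree. The decomposition is therefore valid. The largest bag has 6 vertices, so the width is 5.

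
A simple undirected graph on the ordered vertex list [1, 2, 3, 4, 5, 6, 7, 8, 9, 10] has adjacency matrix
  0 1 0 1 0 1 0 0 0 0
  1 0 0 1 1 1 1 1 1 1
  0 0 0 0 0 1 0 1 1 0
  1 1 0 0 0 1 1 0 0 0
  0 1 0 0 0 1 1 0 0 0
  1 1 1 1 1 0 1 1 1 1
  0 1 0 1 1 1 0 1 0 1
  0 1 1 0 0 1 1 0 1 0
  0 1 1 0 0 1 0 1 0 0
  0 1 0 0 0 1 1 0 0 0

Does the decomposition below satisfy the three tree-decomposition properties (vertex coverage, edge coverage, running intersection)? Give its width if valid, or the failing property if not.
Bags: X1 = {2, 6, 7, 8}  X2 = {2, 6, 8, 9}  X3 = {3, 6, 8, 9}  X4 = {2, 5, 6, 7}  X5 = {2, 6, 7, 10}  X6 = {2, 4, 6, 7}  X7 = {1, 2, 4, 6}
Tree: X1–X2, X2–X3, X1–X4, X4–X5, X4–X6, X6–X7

Yes; width 3.

Vertex coverage: the bags together contain {1, 2, 3, 4, 5, 6, 7, 8, 9, 10}, the full vertex set. Edge coverage: each edge of G has both endpoints in at least one bag. Running intersection: for every vertex, the bags containing it form a connected subtree. All three properties hold, so this is a valid tree decomposition of width max|bag| − 1 = 3, and hence tw(G) ≤ 3.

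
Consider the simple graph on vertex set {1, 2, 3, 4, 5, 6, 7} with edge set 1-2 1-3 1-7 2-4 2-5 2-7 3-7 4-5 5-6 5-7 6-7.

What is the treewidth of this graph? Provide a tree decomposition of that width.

Each bag holds 3 vertices, so the decomposition has width 2, which upper-bounds the treewidth. Conversely, {2, 4, 5} is a clique of size 3, and the vertices of any clique must share a bag in every tree decomposition; so some bag has ≥ 3 vertices and tw(G) ≥ 2. Therefore the treewidth is 2.

Treewidth 2.
One optimal decomposition is:
Bags: B1 = {2, 5, 7}  B2 = {1, 2, 7}  B3 = {1, 3, 7}  B4 = {5, 6, 7}  B5 = {2, 4, 5}
Tree: B1–B2, B2–B3, B1–B4, B1–B5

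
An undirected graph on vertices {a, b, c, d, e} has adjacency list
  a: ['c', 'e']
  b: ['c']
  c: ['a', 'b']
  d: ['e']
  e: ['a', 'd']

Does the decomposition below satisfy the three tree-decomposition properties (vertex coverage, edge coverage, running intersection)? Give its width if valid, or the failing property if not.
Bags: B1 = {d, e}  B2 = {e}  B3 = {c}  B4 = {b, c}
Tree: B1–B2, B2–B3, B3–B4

No — vertex a appears in no bag.

A tree decomposition must satisfy three properties: every vertex lies in some bag; for every edge, both endpoints lie together in some bag; and for every vertex, the bags containing it form a connected subtree. Here vertex a appears in no bag, so the decomposition is invalid.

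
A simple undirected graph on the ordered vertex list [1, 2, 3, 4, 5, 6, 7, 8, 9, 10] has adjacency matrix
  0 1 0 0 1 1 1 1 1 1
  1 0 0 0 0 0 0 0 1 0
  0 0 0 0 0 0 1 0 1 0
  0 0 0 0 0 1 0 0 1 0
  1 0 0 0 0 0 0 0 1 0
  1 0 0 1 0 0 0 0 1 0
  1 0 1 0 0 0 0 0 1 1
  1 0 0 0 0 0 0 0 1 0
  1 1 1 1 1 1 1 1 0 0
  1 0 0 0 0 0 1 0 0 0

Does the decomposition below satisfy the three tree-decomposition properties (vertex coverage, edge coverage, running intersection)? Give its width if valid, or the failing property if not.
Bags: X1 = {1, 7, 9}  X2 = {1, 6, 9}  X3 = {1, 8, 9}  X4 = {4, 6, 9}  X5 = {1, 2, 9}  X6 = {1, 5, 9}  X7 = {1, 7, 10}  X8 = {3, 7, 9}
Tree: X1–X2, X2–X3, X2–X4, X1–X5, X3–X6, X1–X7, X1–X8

Checking the three conditions: (i) the bags cover all of {1, 2, 3, 4, 5, 6, 7, 8, 9, 10}; (ii) for each edge, some bag contains both endpoints; (iii) the bags containing any fixed vertex form a subtree. All hold, so the decomposition is valid with width 3 − 1 = 2.

Yes; width 2.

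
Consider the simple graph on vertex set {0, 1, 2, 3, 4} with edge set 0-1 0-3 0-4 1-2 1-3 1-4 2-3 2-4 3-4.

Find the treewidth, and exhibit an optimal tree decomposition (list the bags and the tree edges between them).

Treewidth 3.
One optimal decomposition is:
Bags: B1 = {0, 1, 3, 4}  B2 = {1, 2, 3, 4}
Tree: B1–B2

Every bag has size at most 4, so the width is 4 − 1 = 3 and tw(G) ≤ 3. On the other hand G contains the 4-clique {0, 1, 3, 4}. A clique must lie in a single bag of any decomposition, so no decomposition can have width below 3. Therefore the treewidth is 3.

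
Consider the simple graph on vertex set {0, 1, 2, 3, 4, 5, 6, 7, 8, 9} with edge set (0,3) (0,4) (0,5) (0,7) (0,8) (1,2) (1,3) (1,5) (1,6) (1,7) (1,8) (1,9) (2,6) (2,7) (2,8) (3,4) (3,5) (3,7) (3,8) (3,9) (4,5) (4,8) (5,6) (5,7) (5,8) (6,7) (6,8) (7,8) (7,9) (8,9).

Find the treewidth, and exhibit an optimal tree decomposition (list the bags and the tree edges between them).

Treewidth 4.
One such decomposition:
Bags: B1 = {1, 3, 7, 8, 9}  B2 = {1, 3, 5, 7, 8}  B3 = {1, 5, 6, 7, 8}  B4 = {0, 3, 5, 7, 8}  B5 = {0, 3, 4, 5, 8}  B6 = {1, 2, 6, 7, 8}
Tree: B1–B2, B2–B3, B2–B4, B4–B5, B3–B6

Each bag holds 5 vertices, so the decomposition has width 4, which upper-bounds the treewidth. For the lower bound, the 5 vertices {0, 3, 4, 5, 8} are pairwise adjacent, and any tree decomposition puts a clique entirely inside one bag — forcing width ≥ 4. Combining the bounds, tw(G) = 4.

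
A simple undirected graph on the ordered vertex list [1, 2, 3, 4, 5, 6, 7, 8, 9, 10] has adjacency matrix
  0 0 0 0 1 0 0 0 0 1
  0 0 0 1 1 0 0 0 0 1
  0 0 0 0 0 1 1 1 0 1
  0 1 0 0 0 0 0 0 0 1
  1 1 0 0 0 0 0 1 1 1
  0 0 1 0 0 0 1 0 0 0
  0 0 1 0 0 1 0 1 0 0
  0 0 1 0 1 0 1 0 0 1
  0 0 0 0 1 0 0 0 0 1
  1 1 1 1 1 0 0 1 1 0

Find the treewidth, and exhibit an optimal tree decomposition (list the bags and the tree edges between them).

Each bag holds 3 vertices, so the decomposition has width 2, which upper-bounds the treewidth. On the other hand G contains the 3-clique {3, 8, 10}. A clique must lie in a single bag of any decomposition, so no decomposition can have width below 2. Hence tw(G) = 2 exactly.

Treewidth 2.
One optimal decomposition is:
Bags: B1 = {5, 8, 10}  B2 = {3, 8, 10}  B3 = {2, 5, 10}  B4 = {2, 4, 10}  B5 = {5, 9, 10}  B6 = {1, 5, 10}  B7 = {3, 7, 8}  B8 = {3, 6, 7}
Tree: B1–B2, B1–B3, B3–B4, B1–B5, B5–B6, B2–B7, B7–B8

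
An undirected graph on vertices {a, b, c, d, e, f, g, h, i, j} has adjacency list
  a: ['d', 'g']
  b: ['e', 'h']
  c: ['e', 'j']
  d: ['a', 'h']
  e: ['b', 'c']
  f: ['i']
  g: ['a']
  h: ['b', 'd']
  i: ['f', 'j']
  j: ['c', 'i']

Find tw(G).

A width-1 tree decomposition is:
Bags: B1 = {a, g}  B2 = {a, d}  B3 = {d, h}  B4 = {b, h}  B5 = {b, e}  B6 = {c, e}  B7 = {c, j}  B8 = {i, j}  B9 = {f, i}
Tree: B1–B2, B2–B3, B3–B4, B4–B5, B5–B6, B6–B7, B7–B8, B8–B9
Every bag has size at most 2, so the width is 2 − 1 = 1 and tw(G) ≤ 1. G has an edge, so its treewidth is at least 1. Therefore the treewidth is 1.

1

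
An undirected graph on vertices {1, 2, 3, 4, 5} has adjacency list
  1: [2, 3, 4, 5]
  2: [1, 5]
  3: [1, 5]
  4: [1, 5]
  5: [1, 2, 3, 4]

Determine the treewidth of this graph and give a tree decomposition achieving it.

Every bag has size at most 3, so the width is 3 − 1 = 2 and tw(G) ≤ 2. For the lower bound, the 3 vertices {1, 2, 5} are pairwise adjacent, and any tree decomposition puts a clique entirely inside one bag — forcing width ≥ 2. The upper and lower bounds meet at 2, so that is the treewidth.

Treewidth 2.
Bags: B1 = {1, 4, 5}  B2 = {1, 2, 5}  B3 = {1, 3, 5}
Tree: B1–B2, B1–B3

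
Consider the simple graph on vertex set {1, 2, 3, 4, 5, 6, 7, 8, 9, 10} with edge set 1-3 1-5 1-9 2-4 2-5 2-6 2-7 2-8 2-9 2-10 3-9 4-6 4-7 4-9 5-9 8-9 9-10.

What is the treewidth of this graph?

A width-2 tree decomposition is:
Bags: B1 = {2, 5, 9}  B2 = {2, 4, 9}  B3 = {2, 9, 10}  B4 = {2, 8, 9}  B5 = {2, 4, 6}  B6 = {1, 5, 9}  B7 = {2, 4, 7}  B8 = {1, 3, 9}
Tree: B1–B2, B1–B3, B2–B4, B2–B5, B1–B6, B5–B7, B6–B8
Each bag holds 3 vertices, so the decomposition has width 2, which upper-bounds the treewidth. Conversely, {1, 3, 9} is a clique of size 3, and the vertices of any clique must share a bag in every tree decomposition; so some bag has ≥ 3 vertices and tw(G) ≥ 2. Combining the bounds, tw(G) = 2.

2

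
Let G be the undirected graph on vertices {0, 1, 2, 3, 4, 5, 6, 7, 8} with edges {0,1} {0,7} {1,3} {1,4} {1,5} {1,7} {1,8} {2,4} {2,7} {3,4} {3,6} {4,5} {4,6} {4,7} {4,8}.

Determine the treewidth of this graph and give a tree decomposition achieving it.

Each bag holds 3 vertices, so the decomposition has width 2, which upper-bounds the treewidth. Conversely, {0, 1, 7} is a clique of size 3, and the vertices of any clique must share a bag in every tree decomposition; so some bag has ≥ 3 vertices and tw(G) ≥ 2. Combining the bounds, tw(G) = 2.

Treewidth 2.
One optimal decomposition is:
Bags: B1 = {3, 4, 6}  B2 = {1, 3, 4}  B3 = {1, 4, 7}  B4 = {1, 4, 8}  B5 = {0, 1, 7}  B6 = {1, 4, 5}  B7 = {2, 4, 7}
Tree: B1–B2, B2–B3, B3–B4, B3–B5, B3–B6, B3–B7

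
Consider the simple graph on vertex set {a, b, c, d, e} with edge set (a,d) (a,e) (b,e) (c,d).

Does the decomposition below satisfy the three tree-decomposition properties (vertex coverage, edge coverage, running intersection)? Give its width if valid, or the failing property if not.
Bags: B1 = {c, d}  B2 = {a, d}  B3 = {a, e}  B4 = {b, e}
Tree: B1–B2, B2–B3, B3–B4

Checking the three conditions: (i) the bags cover all of {a, b, c, d, e}; (ii) for each edge, some bag contains both endpoints; (iii) the bags containing any fixed vertex form a subtree. All hold, so the decomposition is valid with width 2 − 1 = 1.

Yes; width 1.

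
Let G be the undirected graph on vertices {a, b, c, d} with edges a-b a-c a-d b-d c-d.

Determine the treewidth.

2

A width-2 tree decomposition is:
Bags: B1 = {a, b, d}  B2 = {a, c, d}
Tree: B1–B2
Each bag holds 3 vertices, so the decomposition has width 2, which upper-bounds the treewidth. For the lower bound, the 3 vertices {a, c, d} are pairwise adjacent, and any tree decomposition puts a clique entirely inside one bag — forcing width ≥ 2. The upper and lower bounds meet at 2, so that is the treewidth.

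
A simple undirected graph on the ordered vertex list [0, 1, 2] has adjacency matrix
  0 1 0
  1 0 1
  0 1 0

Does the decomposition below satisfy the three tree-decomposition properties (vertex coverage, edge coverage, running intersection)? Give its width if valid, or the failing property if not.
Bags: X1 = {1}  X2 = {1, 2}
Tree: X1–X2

No — vertex 0 appears in no bag.

A tree decomposition must satisfy three properties: every vertex lies in some bag; for every edge, both endpoints lie together in some bag; and for every vertex, the bags containing it form a connected subtree. Here vertex 0 appears in no bag, so the decomposition is invalid.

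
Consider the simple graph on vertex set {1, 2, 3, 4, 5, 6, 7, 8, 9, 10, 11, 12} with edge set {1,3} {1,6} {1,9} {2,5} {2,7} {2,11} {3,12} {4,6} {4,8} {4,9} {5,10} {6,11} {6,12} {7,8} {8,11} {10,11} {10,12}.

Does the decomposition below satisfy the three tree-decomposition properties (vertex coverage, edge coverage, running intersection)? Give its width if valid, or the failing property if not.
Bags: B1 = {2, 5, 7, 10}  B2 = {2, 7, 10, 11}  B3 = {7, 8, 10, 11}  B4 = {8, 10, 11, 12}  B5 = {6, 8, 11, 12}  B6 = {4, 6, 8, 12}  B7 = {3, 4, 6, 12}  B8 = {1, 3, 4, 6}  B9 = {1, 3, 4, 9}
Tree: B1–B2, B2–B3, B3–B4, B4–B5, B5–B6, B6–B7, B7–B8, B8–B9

Checking the three conditions: (i) the bags cover all of {1, 2, 3, 4, 5, 6, 7, 8, 9, 10, 11, 12}; (ii) for each edge, some bag contains both endpoints; (iii) the bags containing any fixed vertex form a subtree. All hold, so the decomposition is valid with width 4 − 1 = 3.

Yes; width 3.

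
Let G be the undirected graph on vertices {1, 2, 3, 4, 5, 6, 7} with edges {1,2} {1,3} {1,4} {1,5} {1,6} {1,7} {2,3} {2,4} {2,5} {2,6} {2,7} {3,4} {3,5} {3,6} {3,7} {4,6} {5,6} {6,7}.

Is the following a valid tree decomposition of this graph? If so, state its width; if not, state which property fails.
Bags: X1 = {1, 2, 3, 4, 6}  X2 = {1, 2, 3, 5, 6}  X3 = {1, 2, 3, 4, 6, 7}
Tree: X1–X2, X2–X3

A tree decomposition must satisfy three properties: every vertex lies in some bag; for every edge, both endpoints lie together in some bag; and for every vertex, the bags containing it form a connected subtree. Here bags containing vertex 4 are not connected in the tree, so the decomposition is invalid.

No — bags containing vertex 4 are not connected in the tree.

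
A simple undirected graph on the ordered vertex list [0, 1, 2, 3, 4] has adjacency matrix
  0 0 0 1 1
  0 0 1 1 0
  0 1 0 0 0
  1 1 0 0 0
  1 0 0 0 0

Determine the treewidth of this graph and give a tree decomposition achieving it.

Treewidth 1.
One optimal decomposition is:
Bags: B1 = {1, 2}  B2 = {1, 3}  B3 = {0, 3}  B4 = {0, 4}
Tree: B1–B2, B2–B3, B3–B4

Each bag holds 2 vertices, so the decomposition has width 1, which upper-bounds the treewidth. G has an edge, so its treewidth is at least 1. Combining the bounds, tw(G) = 1.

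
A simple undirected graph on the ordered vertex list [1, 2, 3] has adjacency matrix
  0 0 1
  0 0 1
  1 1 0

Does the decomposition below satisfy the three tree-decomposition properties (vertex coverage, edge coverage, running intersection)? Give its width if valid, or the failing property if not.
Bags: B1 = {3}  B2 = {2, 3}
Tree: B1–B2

A tree decomposition must satisfy three properties: every vertex lies in some bag; for every edge, both endpoints lie together in some bag; and for every vertex, the bags containing it form a connected subtree. Here vertex 1 appears in no bag, so the decomposition is invalid.

No — vertex 1 appears in no bag.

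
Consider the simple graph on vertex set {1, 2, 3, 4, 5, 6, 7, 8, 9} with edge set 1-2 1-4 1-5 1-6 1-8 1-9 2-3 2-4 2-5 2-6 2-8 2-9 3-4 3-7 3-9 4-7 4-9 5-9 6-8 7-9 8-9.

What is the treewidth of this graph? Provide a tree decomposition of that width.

Every bag has size at most 4, so the width is 4 − 1 = 3 and tw(G) ≤ 3. Conversely, {1, 2, 8, 9} is a clique of size 4, and the vertices of any clique must share a bag in every tree decomposition; so some bag has ≥ 4 vertices and tw(G) ≥ 3. The upper and lower bounds meet at 3, so that is the treewidth.

Treewidth 3.
One optimal decomposition is:
Bags: B1 = {1, 2, 5, 9}  B2 = {1, 2, 4, 9}  B3 = {2, 3, 4, 9}  B4 = {3, 4, 7, 9}  B5 = {1, 2, 8, 9}  B6 = {1, 2, 6, 8}
Tree: B1–B2, B2–B3, B3–B4, B1–B5, B5–B6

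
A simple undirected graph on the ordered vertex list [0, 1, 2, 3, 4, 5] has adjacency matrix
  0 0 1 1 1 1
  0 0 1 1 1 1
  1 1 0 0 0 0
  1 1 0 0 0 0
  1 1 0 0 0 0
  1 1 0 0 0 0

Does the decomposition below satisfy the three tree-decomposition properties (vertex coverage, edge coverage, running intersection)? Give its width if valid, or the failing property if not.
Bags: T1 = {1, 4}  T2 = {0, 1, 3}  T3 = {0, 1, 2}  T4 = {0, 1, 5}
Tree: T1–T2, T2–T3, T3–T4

A tree decomposition must satisfy three properties: every vertex lies in some bag; for every edge, both endpoints lie together in some bag; and for every vertex, the bags containing it form a connected subtree. Here edge (0,4) lies in no bag, so the decomposition is invalid.

No — edge (0,4) lies in no bag.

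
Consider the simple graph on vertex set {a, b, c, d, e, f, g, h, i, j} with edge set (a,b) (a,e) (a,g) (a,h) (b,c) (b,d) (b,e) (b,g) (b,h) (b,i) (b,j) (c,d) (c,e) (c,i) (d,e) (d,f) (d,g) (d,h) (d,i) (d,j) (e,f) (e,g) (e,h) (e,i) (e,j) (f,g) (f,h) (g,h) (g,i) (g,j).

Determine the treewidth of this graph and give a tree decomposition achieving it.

Treewidth 4.
One optimal decomposition is:
Bags: B1 = {b, d, e, g, j}  B2 = {b, d, e, g, h}  B3 = {d, e, f, g, h}  B4 = {a, b, e, g, h}  B5 = {b, d, e, g, i}  B6 = {b, c, d, e, i}
Tree: B1–B2, B2–B3, B2–B4, B1–B5, B5–B6

Every bag has size at most 5, so the width is 5 − 1 = 4 and tw(G) ≤ 4. Conversely, {d, e, f, g, h} is a clique of size 5, and the vertices of any clique must share a bag in every tree decomposition; so some bag has ≥ 5 vertices and tw(G) ≥ 4. Hence tw(G) = 4 exactly.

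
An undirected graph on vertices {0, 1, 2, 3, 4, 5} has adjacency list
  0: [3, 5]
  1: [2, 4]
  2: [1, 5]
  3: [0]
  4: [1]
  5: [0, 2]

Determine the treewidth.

A width-1 tree decomposition is:
Bags: B1 = {1, 4}  B2 = {1, 2}  B3 = {2, 5}  B4 = {0, 5}  B5 = {0, 3}
Tree: B1–B2, B2–B3, B3–B4, B4–B5
Each bag holds 2 vertices, so the decomposition has width 1, which upper-bounds the treewidth. Any graph with an edge has treewidth ≥ 1, and G has the edge 4–1. The upper and lower bounds meet at 1, so that is the treewidth.

1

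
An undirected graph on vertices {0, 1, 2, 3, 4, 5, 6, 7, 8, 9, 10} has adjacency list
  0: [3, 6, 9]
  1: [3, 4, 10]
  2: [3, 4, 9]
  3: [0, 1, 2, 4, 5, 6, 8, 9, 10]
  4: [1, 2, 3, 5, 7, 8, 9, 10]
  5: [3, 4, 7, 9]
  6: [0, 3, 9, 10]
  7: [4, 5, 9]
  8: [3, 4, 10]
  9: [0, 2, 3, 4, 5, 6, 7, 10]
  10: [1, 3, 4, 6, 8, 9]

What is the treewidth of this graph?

A width-3 tree decomposition is:
Bags: B1 = {3, 4, 9, 10}  B2 = {3, 6, 9, 10}  B3 = {3, 4, 5, 9}  B4 = {2, 3, 4, 9}  B5 = {4, 5, 7, 9}  B6 = {0, 3, 6, 9}  B7 = {1, 3, 4, 10}  B8 = {3, 4, 8, 10}
Tree: B1–B2, B1–B3, B3–B4, B3–B5, B2–B6, B1–B7, B1–B8
Each bag holds 4 vertices, so the decomposition has width 3, which upper-bounds the treewidth. Conversely, {0, 3, 6, 9} is a clique of size 4, and the vertices of any clique must share a bag in every tree decomposition; so some bag has ≥ 4 vertices and tw(G) ≥ 3. The upper and lower bounds meet at 3, so that is the treewidth.

3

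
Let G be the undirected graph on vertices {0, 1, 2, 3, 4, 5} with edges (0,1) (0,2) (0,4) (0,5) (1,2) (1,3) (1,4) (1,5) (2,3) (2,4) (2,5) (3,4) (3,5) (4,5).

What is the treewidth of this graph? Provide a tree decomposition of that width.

Each bag holds 5 vertices, so the decomposition has width 4, which upper-bounds the treewidth. Conversely, {0, 1, 2, 4, 5} is a clique of size 5, and the vertices of any clique must share a bag in every tree decomposition; so some bag has ≥ 5 vertices and tw(G) ≥ 4. Therefore the treewidth is 4.

Treewidth 4.
One such decomposition:
Bags: B1 = {1, 2, 3, 4, 5}  B2 = {0, 1, 2, 4, 5}
Tree: B1–B2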